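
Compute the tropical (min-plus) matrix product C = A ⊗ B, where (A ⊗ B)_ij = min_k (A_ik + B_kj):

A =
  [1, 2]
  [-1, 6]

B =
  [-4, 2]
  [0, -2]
A ⊗ B =
  [-3, 0]
  [-5, 1]

Apply the min-plus product entry-by-entry:
  C[0][0] = min over k of (A[0][0] + B[0][0] = 1 + -4 = -3, A[0][1] + B[1][0] = 2 + 0 = 2) = -3 (attained at k = 0)
  C[0][1] = min over k of (A[0][0] + B[0][1] = 1 + 2 = 3, A[0][1] + B[1][1] = 2 + -2 = 0) = 0 (attained at k = 1)
  C[1][0] = min over k of (A[1][0] + B[0][0] = -1 + -4 = -5, A[1][1] + B[1][0] = 6 + 0 = 6) = -5 (attained at k = 0)
  C[1][1] = min over k of (A[1][0] + B[0][1] = -1 + 2 = 1, A[1][1] + B[1][1] = 6 + -2 = 4) = 1 (attained at k = 0)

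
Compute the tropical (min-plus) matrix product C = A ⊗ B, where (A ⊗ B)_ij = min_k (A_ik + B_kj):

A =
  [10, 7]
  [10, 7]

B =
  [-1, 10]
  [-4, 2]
A ⊗ B =
  [3, 9]
  [3, 9]

Apply the min-plus product entry-by-entry:
  C[0][0] = min over k of (A[0][0] + B[0][0] = 10 + -1 = 9, A[0][1] + B[1][0] = 7 + -4 = 3) = 3 (attained at k = 1)
  C[0][1] = min over k of (A[0][0] + B[0][1] = 10 + 10 = 20, A[0][1] + B[1][1] = 7 + 2 = 9) = 9 (attained at k = 1)
  C[1][0] = min over k of (A[1][0] + B[0][0] = 10 + -1 = 9, A[1][1] + B[1][0] = 7 + -4 = 3) = 3 (attained at k = 1)
  C[1][1] = min over k of (A[1][0] + B[0][1] = 10 + 10 = 20, A[1][1] + B[1][1] = 7 + 2 = 9) = 9 (attained at k = 1)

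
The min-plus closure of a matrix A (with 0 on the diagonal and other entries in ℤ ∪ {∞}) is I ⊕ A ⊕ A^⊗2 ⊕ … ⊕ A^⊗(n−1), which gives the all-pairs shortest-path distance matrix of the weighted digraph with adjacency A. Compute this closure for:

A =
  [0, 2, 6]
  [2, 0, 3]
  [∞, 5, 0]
Closure =
  [0, 2, 5]
  [2, 0, 3]
  [7, 5, 0]

This is the Floyd-Warshall all-pairs shortest-path computation. For each intermediate vertex k = 0, 1, …, 2, update dist[i][j] ← min(dist[i][j], dist[i][k] + dist[k][j]). The final matrix gives, for each (i, j), the minimum total weight of any directed path from i to j (possibly empty when i = j).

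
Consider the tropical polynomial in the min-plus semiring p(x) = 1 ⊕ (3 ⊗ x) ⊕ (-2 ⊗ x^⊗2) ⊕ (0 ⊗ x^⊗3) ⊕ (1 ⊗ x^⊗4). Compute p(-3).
p(-3) = -11

A tropical monomial a ⊗ x^⊗i evaluates to a + i · x. Evaluating each term at x = -3:
  Term 0 contributes 1 + 0 · -3 = 1
  Term 1 contributes 3 + 1 · -3 = 0
  Term 2 contributes -2 + 2 · -3 = -8
  Term 3 contributes 0 + 3 · -3 = -9
  Term 4 contributes 1 + 4 · -3 = -11
p(-3) = ⊕ of these = min[1, 0, -8, -9, -11] = -11.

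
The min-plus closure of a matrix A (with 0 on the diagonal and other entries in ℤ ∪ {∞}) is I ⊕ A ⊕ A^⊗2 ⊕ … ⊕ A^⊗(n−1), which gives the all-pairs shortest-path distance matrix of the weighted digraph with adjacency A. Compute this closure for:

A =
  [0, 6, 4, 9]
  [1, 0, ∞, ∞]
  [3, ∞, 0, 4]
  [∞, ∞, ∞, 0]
Closure =
  [0, 6, 4, 8]
  [1, 0, 5, 9]
  [3, 9, 0, 4]
  [∞, ∞, ∞, 0]

This is the Floyd-Warshall all-pairs shortest-path computation. For each intermediate vertex k = 0, 1, …, 3, update dist[i][j] ← min(dist[i][j], dist[i][k] + dist[k][j]). The final matrix gives, for each (i, j), the minimum total weight of any directed path from i to j (possibly empty when i = j).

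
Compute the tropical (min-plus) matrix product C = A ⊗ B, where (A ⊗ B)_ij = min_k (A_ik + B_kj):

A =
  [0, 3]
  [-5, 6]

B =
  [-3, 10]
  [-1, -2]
A ⊗ B =
  [-3, 1]
  [-8, 4]

Apply the min-plus product entry-by-entry:
  C[0][0] = min over k of (A[0][0] + B[0][0] = 0 + -3 = -3, A[0][1] + B[1][0] = 3 + -1 = 2) = -3 (attained at k = 0)
  C[0][1] = min over k of (A[0][0] + B[0][1] = 0 + 10 = 10, A[0][1] + B[1][1] = 3 + -2 = 1) = 1 (attained at k = 1)
  C[1][0] = min over k of (A[1][0] + B[0][0] = -5 + -3 = -8, A[1][1] + B[1][0] = 6 + -1 = 5) = -8 (attained at k = 0)
  C[1][1] = min over k of (A[1][0] + B[0][1] = -5 + 10 = 5, A[1][1] + B[1][1] = 6 + -2 = 4) = 4 (attained at k = 1)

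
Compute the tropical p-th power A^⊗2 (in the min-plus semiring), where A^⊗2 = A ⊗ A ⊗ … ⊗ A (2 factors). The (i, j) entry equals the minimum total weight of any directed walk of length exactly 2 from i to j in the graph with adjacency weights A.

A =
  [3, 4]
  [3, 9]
A^⊗2 =
  [6, 7]
  [6, 7]

Each entry (A^⊗2)_ij equals the minimum over all length-2 walks i = v_0 → v_1 → … → v_2 = j of Σ_t A[v_t][v_{t+1}]. For example, for (i, j) = (0, 1) we minimise over 2 possible intermediate vertex sequences; the minimum is 7, attained along the walk 0 → 0 → 1.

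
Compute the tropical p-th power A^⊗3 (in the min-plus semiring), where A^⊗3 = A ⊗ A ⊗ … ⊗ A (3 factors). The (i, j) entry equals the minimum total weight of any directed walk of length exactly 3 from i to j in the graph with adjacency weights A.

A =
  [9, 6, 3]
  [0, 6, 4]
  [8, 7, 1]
A^⊗3 =
  [10, 11, 5]
  [6, 10, 4]
  [8, 9, 3]

Each entry (A^⊗3)_ij equals the minimum over all length-3 walks i = v_0 → v_1 → … → v_3 = j of Σ_t A[v_t][v_{t+1}]. For example, for (i, j) = (0, 2) we minimise over 9 possible intermediate vertex sequences; the minimum is 5, attained along the walk 0 → 2 → 2 → 2.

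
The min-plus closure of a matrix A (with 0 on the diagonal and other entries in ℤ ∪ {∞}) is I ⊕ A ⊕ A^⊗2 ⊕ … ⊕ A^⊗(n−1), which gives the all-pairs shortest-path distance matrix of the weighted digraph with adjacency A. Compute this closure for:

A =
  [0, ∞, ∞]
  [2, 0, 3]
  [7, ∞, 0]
Closure =
  [0, ∞, ∞]
  [2, 0, 3]
  [7, ∞, 0]

This is the Floyd-Warshall all-pairs shortest-path computation. For each intermediate vertex k = 0, 1, …, 2, update dist[i][j] ← min(dist[i][j], dist[i][k] + dist[k][j]). The final matrix gives, for each (i, j), the minimum total weight of any directed path from i to j (possibly empty when i = j).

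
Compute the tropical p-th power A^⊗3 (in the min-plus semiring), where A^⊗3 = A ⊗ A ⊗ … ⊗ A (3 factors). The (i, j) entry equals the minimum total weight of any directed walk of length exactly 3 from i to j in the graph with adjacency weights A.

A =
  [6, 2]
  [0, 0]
A^⊗3 =
  [2, 2]
  [0, 0]

Each entry (A^⊗3)_ij equals the minimum over all length-3 walks i = v_0 → v_1 → … → v_3 = j of Σ_t A[v_t][v_{t+1}]. For example, for (i, j) = (0, 1) we minimise over 4 possible intermediate vertex sequences; the minimum is 2, attained along the walk 0 → 1 → 1 → 1.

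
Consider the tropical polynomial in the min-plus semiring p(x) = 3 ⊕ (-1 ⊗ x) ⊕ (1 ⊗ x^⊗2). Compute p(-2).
p(-2) = -3

A tropical monomial a ⊗ x^⊗i evaluates to a + i · x. Evaluating each term at x = -2:
  Term 0 contributes 3 + 0 · -2 = 3
  Term 1 contributes -1 + 1 · -2 = -3
  Term 2 contributes 1 + 2 · -2 = -3
p(-2) = ⊕ of these = min[3, -3, -3] = -3.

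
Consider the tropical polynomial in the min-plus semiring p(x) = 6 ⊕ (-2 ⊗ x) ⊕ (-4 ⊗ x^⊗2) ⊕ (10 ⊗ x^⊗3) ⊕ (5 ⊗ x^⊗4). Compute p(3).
p(3) = 1

A tropical monomial a ⊗ x^⊗i evaluates to a + i · x. Evaluating each term at x = 3:
  Term 0 contributes 6 + 0 · 3 = 6
  Term 1 contributes -2 + 1 · 3 = 1
  Term 2 contributes -4 + 2 · 3 = 2
  Term 3 contributes 10 + 3 · 3 = 19
  Term 4 contributes 5 + 4 · 3 = 17
p(3) = ⊕ of these = min[6, 1, 2, 19, 17] = 1.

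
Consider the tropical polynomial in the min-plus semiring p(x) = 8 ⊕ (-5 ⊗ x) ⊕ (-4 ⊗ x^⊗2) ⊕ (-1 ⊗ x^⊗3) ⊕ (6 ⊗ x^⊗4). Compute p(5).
p(5) = 0

A tropical monomial a ⊗ x^⊗i evaluates to a + i · x. Evaluating each term at x = 5:
  Term 0 contributes 8 + 0 · 5 = 8
  Term 1 contributes -5 + 1 · 5 = 0
  Term 2 contributes -4 + 2 · 5 = 6
  Term 3 contributes -1 + 3 · 5 = 14
  Term 4 contributes 6 + 4 · 5 = 26
p(5) = ⊕ of these = min[8, 0, 6, 14, 26] = 0.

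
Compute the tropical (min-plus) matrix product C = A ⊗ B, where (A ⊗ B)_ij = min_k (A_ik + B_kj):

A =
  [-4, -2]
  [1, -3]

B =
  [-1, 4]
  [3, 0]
A ⊗ B =
  [-5, -2]
  [0, -3]

Apply the min-plus product entry-by-entry:
  C[0][0] = min over k of (A[0][0] + B[0][0] = -4 + -1 = -5, A[0][1] + B[1][0] = -2 + 3 = 1) = -5 (attained at k = 0)
  C[0][1] = min over k of (A[0][0] + B[0][1] = -4 + 4 = 0, A[0][1] + B[1][1] = -2 + 0 = -2) = -2 (attained at k = 1)
  C[1][0] = min over k of (A[1][0] + B[0][0] = 1 + -1 = 0, A[1][1] + B[1][0] = -3 + 3 = 0) = 0 (attained at k = 0)
  C[1][1] = min over k of (A[1][0] + B[0][1] = 1 + 4 = 5, A[1][1] + B[1][1] = -3 + 0 = -3) = -3 (attained at k = 1)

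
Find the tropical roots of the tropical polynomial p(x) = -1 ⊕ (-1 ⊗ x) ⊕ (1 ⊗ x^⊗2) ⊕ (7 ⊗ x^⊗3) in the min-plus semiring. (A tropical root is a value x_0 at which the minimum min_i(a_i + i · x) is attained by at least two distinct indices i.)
Roots: {-6, -2, 0}

Each tropical root is a break point of the lower envelope of the lines y = a_i + i · x (there are 4 lines, with slopes 0, 1, ..., 3). Only the lines that attain the minimum somewhere contribute to roots; other lines are dominated. Here the surviving (envelope) indices are i = 3, i = 2, i = 1, i = 0.
Intersections between consecutive envelope lines give the roots: for adjacent envelope indices i < j the intersection is x = (a_i − a_j) / (j − i). Reading off the sorted break points: {-6, -2, 0}.
Verification: at each break x_0, at least two indices attain the minimum of min_i(a_i + i · x_0).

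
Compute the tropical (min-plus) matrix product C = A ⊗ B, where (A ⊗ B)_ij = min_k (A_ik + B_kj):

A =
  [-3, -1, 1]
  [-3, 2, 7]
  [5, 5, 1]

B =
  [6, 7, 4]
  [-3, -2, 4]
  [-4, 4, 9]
A ⊗ B =
  [-4, -3, 1]
  [-1, 0, 1]
  [-3, 3, 9]

Apply the min-plus product entry-by-entry:
  C[0][0] = min over k of (A[0][0] + B[0][0] = -3 + 6 = 3, A[0][1] + B[1][0] = -1 + -3 = -4, A[0][2] + B[2][0] = 1 + -4 = -3) = -4 (attained at k = 1)
  C[0][1] = min over k of (A[0][0] + B[0][1] = -3 + 7 = 4, A[0][1] + B[1][1] = -1 + -2 = -3, A[0][2] + B[2][1] = 1 + 4 = 5) = -3 (attained at k = 1)
  C[0][2] = min over k of (A[0][0] + B[0][2] = -3 + 4 = 1, A[0][1] + B[1][2] = -1 + 4 = 3, A[0][2] + B[2][2] = 1 + 9 = 10) = 1 (attained at k = 0)
  C[1][0] = min over k of (A[1][0] + B[0][0] = -3 + 6 = 3, A[1][1] + B[1][0] = 2 + -3 = -1, A[1][2] + B[2][0] = 7 + -4 = 3) = -1 (attained at k = 1)
  C[1][1] = min over k of (A[1][0] + B[0][1] = -3 + 7 = 4, A[1][1] + B[1][1] = 2 + -2 = 0, A[1][2] + B[2][1] = 7 + 4 = 11) = 0 (attained at k = 1)
  C[1][2] = min over k of (A[1][0] + B[0][2] = -3 + 4 = 1, A[1][1] + B[1][2] = 2 + 4 = 6, A[1][2] + B[2][2] = 7 + 9 = 16) = 1 (attained at k = 0)
  C[2][0] = min over k of (A[2][0] + B[0][0] = 5 + 6 = 11, A[2][1] + B[1][0] = 5 + -3 = 2, A[2][2] + B[2][0] = 1 + -4 = -3) = -3 (attained at k = 2)
  C[2][1] = min over k of (A[2][0] + B[0][1] = 5 + 7 = 12, A[2][1] + B[1][1] = 5 + -2 = 3, A[2][2] + B[2][1] = 1 + 4 = 5) = 3 (attained at k = 1)
  C[2][2] = min over k of (A[2][0] + B[0][2] = 5 + 4 = 9, A[2][1] + B[1][2] = 5 + 4 = 9, A[2][2] + B[2][2] = 1 + 9 = 10) = 9 (attained at k = 0)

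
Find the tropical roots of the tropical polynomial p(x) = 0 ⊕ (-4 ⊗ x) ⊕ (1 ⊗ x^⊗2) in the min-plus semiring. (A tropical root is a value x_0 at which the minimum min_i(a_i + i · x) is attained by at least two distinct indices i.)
Roots: {-5, 4}

Each tropical root is a break point of the lower envelope of the lines y = a_i + i · x (there are 3 lines, with slopes 0, 1, ..., 2). Only the lines that attain the minimum somewhere contribute to roots; other lines are dominated. Here the surviving (envelope) indices are i = 2, i = 1, i = 0.
Intersections between consecutive envelope lines give the roots: for adjacent envelope indices i < j the intersection is x = (a_i − a_j) / (j − i). Reading off the sorted break points: {-5, 4}.
Verification: at each break x_0, at least two indices attain the minimum of min_i(a_i + i · x_0).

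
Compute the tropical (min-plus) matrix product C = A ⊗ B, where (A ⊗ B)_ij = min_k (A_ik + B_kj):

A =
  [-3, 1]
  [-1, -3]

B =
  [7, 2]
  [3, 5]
A ⊗ B =
  [4, -1]
  [0, 1]

Apply the min-plus product entry-by-entry:
  C[0][0] = min over k of (A[0][0] + B[0][0] = -3 + 7 = 4, A[0][1] + B[1][0] = 1 + 3 = 4) = 4 (attained at k = 0)
  C[0][1] = min over k of (A[0][0] + B[0][1] = -3 + 2 = -1, A[0][1] + B[1][1] = 1 + 5 = 6) = -1 (attained at k = 0)
  C[1][0] = min over k of (A[1][0] + B[0][0] = -1 + 7 = 6, A[1][1] + B[1][0] = -3 + 3 = 0) = 0 (attained at k = 1)
  C[1][1] = min over k of (A[1][0] + B[0][1] = -1 + 2 = 1, A[1][1] + B[1][1] = -3 + 5 = 2) = 1 (attained at k = 0)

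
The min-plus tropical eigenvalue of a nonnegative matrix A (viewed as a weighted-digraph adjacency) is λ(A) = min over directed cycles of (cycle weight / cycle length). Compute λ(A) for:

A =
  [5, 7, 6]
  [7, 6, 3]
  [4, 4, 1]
λ(A) = 1

Enumerate directed cycles and compute their means (weight / length). Sample:
  cycle 0 → 0: weight = 5, length = 1, mean = 5/1 ≈ 5.000
  cycle 1 → 1: weight = 6, length = 1, mean = 6/1 ≈ 6.000
  cycle 2 → 2: weight = 1, length = 1, mean = 1/1 ≈ 1.000
  cycle 0 → 1 → 0: weight = 14, length = 2, mean = 14/2 ≈ 7.000
  cycle 0 → 2 → 0: weight = 10, length = 2, mean = 10/2 ≈ 5.000
  cycle 1 → 0 → 1: weight = 14, length = 2, mean = 14/2 ≈ 7.000
Minimum mean = 1.000, attained e.g. along the cycle 2 → 2 with weight 1 and length 1. So λ(A) = 1/1 = 1.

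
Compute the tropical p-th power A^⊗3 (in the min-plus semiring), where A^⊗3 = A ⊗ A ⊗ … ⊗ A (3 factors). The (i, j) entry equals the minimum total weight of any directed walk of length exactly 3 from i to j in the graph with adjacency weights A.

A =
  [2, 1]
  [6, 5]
A^⊗3 =
  [6, 5]
  [10, 9]

Each entry (A^⊗3)_ij equals the minimum over all length-3 walks i = v_0 → v_1 → … → v_3 = j of Σ_t A[v_t][v_{t+1}]. For example, for (i, j) = (0, 1) we minimise over 4 possible intermediate vertex sequences; the minimum is 5, attained along the walk 0 → 0 → 0 → 1.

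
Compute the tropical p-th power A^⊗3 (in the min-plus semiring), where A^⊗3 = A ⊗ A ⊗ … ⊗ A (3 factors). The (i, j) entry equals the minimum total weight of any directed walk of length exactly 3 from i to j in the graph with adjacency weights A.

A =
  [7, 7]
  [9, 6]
A^⊗3 =
  [21, 19]
  [21, 18]

Each entry (A^⊗3)_ij equals the minimum over all length-3 walks i = v_0 → v_1 → … → v_3 = j of Σ_t A[v_t][v_{t+1}]. For example, for (i, j) = (0, 1) we minimise over 4 possible intermediate vertex sequences; the minimum is 19, attained along the walk 0 → 1 → 1 → 1.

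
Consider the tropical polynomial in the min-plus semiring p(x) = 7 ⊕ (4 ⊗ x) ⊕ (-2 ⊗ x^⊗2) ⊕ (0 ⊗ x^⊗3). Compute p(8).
p(8) = 7

A tropical monomial a ⊗ x^⊗i evaluates to a + i · x. Evaluating each term at x = 8:
  Term 0 contributes 7 + 0 · 8 = 7
  Term 1 contributes 4 + 1 · 8 = 12
  Term 2 contributes -2 + 2 · 8 = 14
  Term 3 contributes 0 + 3 · 8 = 24
p(8) = ⊕ of these = min[7, 12, 14, 24] = 7.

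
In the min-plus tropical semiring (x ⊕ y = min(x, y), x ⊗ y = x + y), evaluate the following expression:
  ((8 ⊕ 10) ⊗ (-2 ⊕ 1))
((8 ⊕ 10) ⊗ (-2 ⊕ 1)) = 6

Expand innermost to outermost. Recall ⊕ takes the minimum of its arguments and ⊗ takes their sum. Working out the expression ((8 ⊕ 10) ⊗ (-2 ⊕ 1)) gives 6.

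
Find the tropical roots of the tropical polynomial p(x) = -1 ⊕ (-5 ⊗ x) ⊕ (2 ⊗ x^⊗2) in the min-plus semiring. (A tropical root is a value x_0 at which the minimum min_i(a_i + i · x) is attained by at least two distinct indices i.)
Roots: {-7, 4}

Each tropical root is a break point of the lower envelope of the lines y = a_i + i · x (there are 3 lines, with slopes 0, 1, ..., 2). Only the lines that attain the minimum somewhere contribute to roots; other lines are dominated. Here the surviving (envelope) indices are i = 2, i = 1, i = 0.
Intersections between consecutive envelope lines give the roots: for adjacent envelope indices i < j the intersection is x = (a_i − a_j) / (j − i). Reading off the sorted break points: {-7, 4}.
Verification: at each break x_0, at least two indices attain the minimum of min_i(a_i + i · x_0).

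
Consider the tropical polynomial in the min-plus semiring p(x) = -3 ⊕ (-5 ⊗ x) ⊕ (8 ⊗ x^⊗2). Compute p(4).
p(4) = -3

A tropical monomial a ⊗ x^⊗i evaluates to a + i · x. Evaluating each term at x = 4:
  Term 0 contributes -3 + 0 · 4 = -3
  Term 1 contributes -5 + 1 · 4 = -1
  Term 2 contributes 8 + 2 · 4 = 16
p(4) = ⊕ of these = min[-3, -1, 16] = -3.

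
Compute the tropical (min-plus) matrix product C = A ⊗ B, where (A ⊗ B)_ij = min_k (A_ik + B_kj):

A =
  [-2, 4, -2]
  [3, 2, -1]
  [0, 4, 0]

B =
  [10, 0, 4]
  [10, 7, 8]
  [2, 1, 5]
A ⊗ B =
  [0, -2, 2]
  [1, 0, 4]
  [2, 0, 4]

Apply the min-plus product entry-by-entry:
  C[0][0] = min over k of (A[0][0] + B[0][0] = -2 + 10 = 8, A[0][1] + B[1][0] = 4 + 10 = 14, A[0][2] + B[2][0] = -2 + 2 = 0) = 0 (attained at k = 2)
  C[0][1] = min over k of (A[0][0] + B[0][1] = -2 + 0 = -2, A[0][1] + B[1][1] = 4 + 7 = 11, A[0][2] + B[2][1] = -2 + 1 = -1) = -2 (attained at k = 0)
  C[0][2] = min over k of (A[0][0] + B[0][2] = -2 + 4 = 2, A[0][1] + B[1][2] = 4 + 8 = 12, A[0][2] + B[2][2] = -2 + 5 = 3) = 2 (attained at k = 0)
  C[1][0] = min over k of (A[1][0] + B[0][0] = 3 + 10 = 13, A[1][1] + B[1][0] = 2 + 10 = 12, A[1][2] + B[2][0] = -1 + 2 = 1) = 1 (attained at k = 2)
  C[1][1] = min over k of (A[1][0] + B[0][1] = 3 + 0 = 3, A[1][1] + B[1][1] = 2 + 7 = 9, A[1][2] + B[2][1] = -1 + 1 = 0) = 0 (attained at k = 2)
  C[1][2] = min over k of (A[1][0] + B[0][2] = 3 + 4 = 7, A[1][1] + B[1][2] = 2 + 8 = 10, A[1][2] + B[2][2] = -1 + 5 = 4) = 4 (attained at k = 2)
  C[2][0] = min over k of (A[2][0] + B[0][0] = 0 + 10 = 10, A[2][1] + B[1][0] = 4 + 10 = 14, A[2][2] + B[2][0] = 0 + 2 = 2) = 2 (attained at k = 2)
  C[2][1] = min over k of (A[2][0] + B[0][1] = 0 + 0 = 0, A[2][1] + B[1][1] = 4 + 7 = 11, A[2][2] + B[2][1] = 0 + 1 = 1) = 0 (attained at k = 0)
  C[2][2] = min over k of (A[2][0] + B[0][2] = 0 + 4 = 4, A[2][1] + B[1][2] = 4 + 8 = 12, A[2][2] + B[2][2] = 0 + 5 = 5) = 4 (attained at k = 0)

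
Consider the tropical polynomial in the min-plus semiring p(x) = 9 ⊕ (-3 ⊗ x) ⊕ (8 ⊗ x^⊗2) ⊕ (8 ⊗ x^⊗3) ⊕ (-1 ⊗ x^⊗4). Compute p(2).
p(2) = -1

A tropical monomial a ⊗ x^⊗i evaluates to a + i · x. Evaluating each term at x = 2:
  Term 0 contributes 9 + 0 · 2 = 9
  Term 1 contributes -3 + 1 · 2 = -1
  Term 2 contributes 8 + 2 · 2 = 12
  Term 3 contributes 8 + 3 · 2 = 14
  Term 4 contributes -1 + 4 · 2 = 7
p(2) = ⊕ of these = min[9, -1, 12, 14, 7] = -1.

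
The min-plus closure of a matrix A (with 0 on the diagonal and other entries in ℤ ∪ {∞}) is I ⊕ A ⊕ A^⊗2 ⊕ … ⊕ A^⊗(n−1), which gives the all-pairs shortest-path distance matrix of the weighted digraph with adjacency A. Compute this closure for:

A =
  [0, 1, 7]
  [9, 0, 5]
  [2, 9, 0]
Closure =
  [0, 1, 6]
  [7, 0, 5]
  [2, 3, 0]

This is the Floyd-Warshall all-pairs shortest-path computation. For each intermediate vertex k = 0, 1, …, 2, update dist[i][j] ← min(dist[i][j], dist[i][k] + dist[k][j]). The final matrix gives, for each (i, j), the minimum total weight of any directed path from i to j (possibly empty when i = j).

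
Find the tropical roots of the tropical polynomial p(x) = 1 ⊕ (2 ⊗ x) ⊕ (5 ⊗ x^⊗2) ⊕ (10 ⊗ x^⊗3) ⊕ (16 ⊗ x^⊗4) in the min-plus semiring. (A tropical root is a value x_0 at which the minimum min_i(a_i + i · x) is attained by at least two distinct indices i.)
Roots: {-6, -5, -3, -1}

Each tropical root is a break point of the lower envelope of the lines y = a_i + i · x (there are 5 lines, with slopes 0, 1, ..., 4). Only the lines that attain the minimum somewhere contribute to roots; other lines are dominated. Here the surviving (envelope) indices are i = 4, i = 3, i = 2, i = 1, i = 0.
Intersections between consecutive envelope lines give the roots: for adjacent envelope indices i < j the intersection is x = (a_i − a_j) / (j − i). Reading off the sorted break points: {-6, -5, -3, -1}.
Verification: at each break x_0, at least two indices attain the minimum of min_i(a_i + i · x_0).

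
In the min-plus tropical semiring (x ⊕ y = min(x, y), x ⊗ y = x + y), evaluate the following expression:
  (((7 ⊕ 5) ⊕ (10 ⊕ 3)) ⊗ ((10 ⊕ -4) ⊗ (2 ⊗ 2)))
(((7 ⊕ 5) ⊕ (10 ⊕ 3)) ⊗ ((10 ⊕ -4) ⊗ (2 ⊗ 2))) = 3

Expand innermost to outermost. Recall ⊕ takes the minimum of its arguments and ⊗ takes their sum. Working out the expression (((7 ⊕ 5) ⊕ (10 ⊕ 3)) ⊗ ((10 ⊕ -4) ⊗ (2 ⊗ 2))) gives 3.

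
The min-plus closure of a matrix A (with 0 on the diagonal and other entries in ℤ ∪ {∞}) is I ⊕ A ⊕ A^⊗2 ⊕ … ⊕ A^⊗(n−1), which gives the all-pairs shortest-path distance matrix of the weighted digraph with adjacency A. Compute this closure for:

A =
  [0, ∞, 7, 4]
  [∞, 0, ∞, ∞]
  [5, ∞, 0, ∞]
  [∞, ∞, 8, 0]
Closure =
  [0, ∞, 7, 4]
  [∞, 0, ∞, ∞]
  [5, ∞, 0, 9]
  [13, ∞, 8, 0]

This is the Floyd-Warshall all-pairs shortest-path computation. For each intermediate vertex k = 0, 1, …, 3, update dist[i][j] ← min(dist[i][j], dist[i][k] + dist[k][j]). The final matrix gives, for each (i, j), the minimum total weight of any directed path from i to j (possibly empty when i = j).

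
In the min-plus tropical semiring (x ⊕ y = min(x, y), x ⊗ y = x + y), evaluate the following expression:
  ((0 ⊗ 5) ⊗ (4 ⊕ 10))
((0 ⊗ 5) ⊗ (4 ⊕ 10)) = 9

Expand innermost to outermost. Recall ⊕ takes the minimum of its arguments and ⊗ takes their sum. Working out the expression ((0 ⊗ 5) ⊗ (4 ⊕ 10)) gives 9.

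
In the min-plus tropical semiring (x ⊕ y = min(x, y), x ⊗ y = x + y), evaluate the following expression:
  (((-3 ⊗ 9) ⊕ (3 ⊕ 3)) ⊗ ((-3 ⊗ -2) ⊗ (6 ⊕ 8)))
(((-3 ⊗ 9) ⊕ (3 ⊕ 3)) ⊗ ((-3 ⊗ -2) ⊗ (6 ⊕ 8))) = 4

Expand innermost to outermost. Recall ⊕ takes the minimum of its arguments and ⊗ takes their sum. Working out the expression (((-3 ⊗ 9) ⊕ (3 ⊕ 3)) ⊗ ((-3 ⊗ -2) ⊗ (6 ⊕ 8))) gives 4.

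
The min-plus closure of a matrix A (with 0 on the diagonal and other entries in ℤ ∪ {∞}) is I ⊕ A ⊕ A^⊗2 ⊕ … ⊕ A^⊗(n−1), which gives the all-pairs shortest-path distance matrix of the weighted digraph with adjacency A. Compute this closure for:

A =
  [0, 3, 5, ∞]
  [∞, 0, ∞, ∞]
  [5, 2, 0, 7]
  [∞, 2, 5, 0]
Closure =
  [0, 3, 5, 12]
  [∞, 0, ∞, ∞]
  [5, 2, 0, 7]
  [10, 2, 5, 0]

This is the Floyd-Warshall all-pairs shortest-path computation. For each intermediate vertex k = 0, 1, …, 3, update dist[i][j] ← min(dist[i][j], dist[i][k] + dist[k][j]). The final matrix gives, for each (i, j), the minimum total weight of any directed path from i to j (possibly empty when i = j).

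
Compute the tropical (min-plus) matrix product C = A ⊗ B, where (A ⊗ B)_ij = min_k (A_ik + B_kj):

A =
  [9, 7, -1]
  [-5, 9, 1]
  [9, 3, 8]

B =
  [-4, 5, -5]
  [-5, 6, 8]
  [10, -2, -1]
A ⊗ B =
  [2, -3, -2]
  [-9, -1, -10]
  [-2, 6, 4]

Apply the min-plus product entry-by-entry:
  C[0][0] = min over k of (A[0][0] + B[0][0] = 9 + -4 = 5, A[0][1] + B[1][0] = 7 + -5 = 2, A[0][2] + B[2][0] = -1 + 10 = 9) = 2 (attained at k = 1)
  C[0][1] = min over k of (A[0][0] + B[0][1] = 9 + 5 = 14, A[0][1] + B[1][1] = 7 + 6 = 13, A[0][2] + B[2][1] = -1 + -2 = -3) = -3 (attained at k = 2)
  C[0][2] = min over k of (A[0][0] + B[0][2] = 9 + -5 = 4, A[0][1] + B[1][2] = 7 + 8 = 15, A[0][2] + B[2][2] = -1 + -1 = -2) = -2 (attained at k = 2)
  C[1][0] = min over k of (A[1][0] + B[0][0] = -5 + -4 = -9, A[1][1] + B[1][0] = 9 + -5 = 4, A[1][2] + B[2][0] = 1 + 10 = 11) = -9 (attained at k = 0)
  C[1][1] = min over k of (A[1][0] + B[0][1] = -5 + 5 = 0, A[1][1] + B[1][1] = 9 + 6 = 15, A[1][2] + B[2][1] = 1 + -2 = -1) = -1 (attained at k = 2)
  C[1][2] = min over k of (A[1][0] + B[0][2] = -5 + -5 = -10, A[1][1] + B[1][2] = 9 + 8 = 17, A[1][2] + B[2][2] = 1 + -1 = 0) = -10 (attained at k = 0)
  C[2][0] = min over k of (A[2][0] + B[0][0] = 9 + -4 = 5, A[2][1] + B[1][0] = 3 + -5 = -2, A[2][2] + B[2][0] = 8 + 10 = 18) = -2 (attained at k = 1)
  C[2][1] = min over k of (A[2][0] + B[0][1] = 9 + 5 = 14, A[2][1] + B[1][1] = 3 + 6 = 9, A[2][2] + B[2][1] = 8 + -2 = 6) = 6 (attained at k = 2)
  C[2][2] = min over k of (A[2][0] + B[0][2] = 9 + -5 = 4, A[2][1] + B[1][2] = 3 + 8 = 11, A[2][2] + B[2][2] = 8 + -1 = 7) = 4 (attained at k = 0)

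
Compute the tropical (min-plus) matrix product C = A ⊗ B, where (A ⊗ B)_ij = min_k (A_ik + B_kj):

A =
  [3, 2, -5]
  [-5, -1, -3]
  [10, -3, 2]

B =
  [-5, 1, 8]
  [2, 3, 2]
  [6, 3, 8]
A ⊗ B =
  [-2, -2, 3]
  [-10, -4, 1]
  [-1, 0, -1]

Apply the min-plus product entry-by-entry:
  C[0][0] = min over k of (A[0][0] + B[0][0] = 3 + -5 = -2, A[0][1] + B[1][0] = 2 + 2 = 4, A[0][2] + B[2][0] = -5 + 6 = 1) = -2 (attained at k = 0)
  C[0][1] = min over k of (A[0][0] + B[0][1] = 3 + 1 = 4, A[0][1] + B[1][1] = 2 + 3 = 5, A[0][2] + B[2][1] = -5 + 3 = -2) = -2 (attained at k = 2)
  C[0][2] = min over k of (A[0][0] + B[0][2] = 3 + 8 = 11, A[0][1] + B[1][2] = 2 + 2 = 4, A[0][2] + B[2][2] = -5 + 8 = 3) = 3 (attained at k = 2)
  C[1][0] = min over k of (A[1][0] + B[0][0] = -5 + -5 = -10, A[1][1] + B[1][0] = -1 + 2 = 1, A[1][2] + B[2][0] = -3 + 6 = 3) = -10 (attained at k = 0)
  C[1][1] = min over k of (A[1][0] + B[0][1] = -5 + 1 = -4, A[1][1] + B[1][1] = -1 + 3 = 2, A[1][2] + B[2][1] = -3 + 3 = 0) = -4 (attained at k = 0)
  C[1][2] = min over k of (A[1][0] + B[0][2] = -5 + 8 = 3, A[1][1] + B[1][2] = -1 + 2 = 1, A[1][2] + B[2][2] = -3 + 8 = 5) = 1 (attained at k = 1)
  C[2][0] = min over k of (A[2][0] + B[0][0] = 10 + -5 = 5, A[2][1] + B[1][0] = -3 + 2 = -1, A[2][2] + B[2][0] = 2 + 6 = 8) = -1 (attained at k = 1)
  C[2][1] = min over k of (A[2][0] + B[0][1] = 10 + 1 = 11, A[2][1] + B[1][1] = -3 + 3 = 0, A[2][2] + B[2][1] = 2 + 3 = 5) = 0 (attained at k = 1)
  C[2][2] = min over k of (A[2][0] + B[0][2] = 10 + 8 = 18, A[2][1] + B[1][2] = -3 + 2 = -1, A[2][2] + B[2][2] = 2 + 8 = 10) = -1 (attained at k = 1)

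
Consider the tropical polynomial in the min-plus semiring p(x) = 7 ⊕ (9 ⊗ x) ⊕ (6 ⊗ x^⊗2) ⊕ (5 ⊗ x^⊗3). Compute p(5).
p(5) = 7

A tropical monomial a ⊗ x^⊗i evaluates to a + i · x. Evaluating each term at x = 5:
  Term 0 contributes 7 + 0 · 5 = 7
  Term 1 contributes 9 + 1 · 5 = 14
  Term 2 contributes 6 + 2 · 5 = 16
  Term 3 contributes 5 + 3 · 5 = 20
p(5) = ⊕ of these = min[7, 14, 16, 20] = 7.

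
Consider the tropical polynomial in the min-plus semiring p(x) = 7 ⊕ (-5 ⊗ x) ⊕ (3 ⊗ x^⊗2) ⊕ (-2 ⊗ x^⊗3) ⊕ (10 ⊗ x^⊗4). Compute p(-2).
p(-2) = -8

A tropical monomial a ⊗ x^⊗i evaluates to a + i · x. Evaluating each term at x = -2:
  Term 0 contributes 7 + 0 · -2 = 7
  Term 1 contributes -5 + 1 · -2 = -7
  Term 2 contributes 3 + 2 · -2 = -1
  Term 3 contributes -2 + 3 · -2 = -8
  Term 4 contributes 10 + 4 · -2 = 2
p(-2) = ⊕ of these = min[7, -7, -1, -8, 2] = -8.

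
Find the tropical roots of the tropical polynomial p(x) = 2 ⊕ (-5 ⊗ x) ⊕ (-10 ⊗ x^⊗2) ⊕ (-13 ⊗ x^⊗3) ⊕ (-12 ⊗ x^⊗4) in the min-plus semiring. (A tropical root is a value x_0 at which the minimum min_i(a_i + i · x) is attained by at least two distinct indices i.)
Roots: {-1, 3, 5, 7}

Each tropical root is a break point of the lower envelope of the lines y = a_i + i · x (there are 5 lines, with slopes 0, 1, ..., 4). Only the lines that attain the minimum somewhere contribute to roots; other lines are dominated. Here the surviving (envelope) indices are i = 4, i = 3, i = 2, i = 1, i = 0.
Intersections between consecutive envelope lines give the roots: for adjacent envelope indices i < j the intersection is x = (a_i − a_j) / (j − i). Reading off the sorted break points: {-1, 3, 5, 7}.
Verification: at each break x_0, at least two indices attain the minimum of min_i(a_i + i · x_0).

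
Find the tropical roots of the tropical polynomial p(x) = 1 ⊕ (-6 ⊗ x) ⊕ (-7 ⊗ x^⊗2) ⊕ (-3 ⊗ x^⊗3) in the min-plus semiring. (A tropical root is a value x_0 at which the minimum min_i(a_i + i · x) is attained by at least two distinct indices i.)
Roots: {-4, 1, 7}

Each tropical root is a break point of the lower envelope of the lines y = a_i + i · x (there are 4 lines, with slopes 0, 1, ..., 3). Only the lines that attain the minimum somewhere contribute to roots; other lines are dominated. Here the surviving (envelope) indices are i = 3, i = 2, i = 1, i = 0.
Intersections between consecutive envelope lines give the roots: for adjacent envelope indices i < j the intersection is x = (a_i − a_j) / (j − i). Reading off the sorted break points: {-4, 1, 7}.
Verification: at each break x_0, at least two indices attain the minimum of min_i(a_i + i · x_0).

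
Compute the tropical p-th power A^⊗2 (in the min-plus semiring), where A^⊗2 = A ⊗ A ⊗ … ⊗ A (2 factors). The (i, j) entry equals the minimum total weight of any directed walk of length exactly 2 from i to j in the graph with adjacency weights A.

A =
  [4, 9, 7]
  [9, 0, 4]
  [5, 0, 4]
A^⊗2 =
  [8, 7, 11]
  [9, 0, 4]
  [9, 0, 4]

Each entry (A^⊗2)_ij equals the minimum over all length-2 walks i = v_0 → v_1 → … → v_2 = j of Σ_t A[v_t][v_{t+1}]. For example, for (i, j) = (0, 2) we minimise over 3 possible intermediate vertex sequences; the minimum is 11, attained along the walk 0 → 0 → 2.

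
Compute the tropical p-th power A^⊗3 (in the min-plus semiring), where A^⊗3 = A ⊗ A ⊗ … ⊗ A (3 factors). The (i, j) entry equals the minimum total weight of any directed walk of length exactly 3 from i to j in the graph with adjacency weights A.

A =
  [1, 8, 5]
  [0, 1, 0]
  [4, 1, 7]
A^⊗3 =
  [3, 7, 6]
  [1, 2, 1]
  [2, 2, 2]

Each entry (A^⊗3)_ij equals the minimum over all length-3 walks i = v_0 → v_1 → … → v_3 = j of Σ_t A[v_t][v_{t+1}]. For example, for (i, j) = (0, 2) we minimise over 9 possible intermediate vertex sequences; the minimum is 6, attained along the walk 0 → 2 → 1 → 2.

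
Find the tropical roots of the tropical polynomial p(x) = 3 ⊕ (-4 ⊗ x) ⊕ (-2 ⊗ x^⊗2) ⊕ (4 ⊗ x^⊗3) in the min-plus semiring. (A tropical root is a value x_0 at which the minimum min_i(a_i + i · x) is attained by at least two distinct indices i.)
Roots: {-6, -2, 7}

Each tropical root is a break point of the lower envelope of the lines y = a_i + i · x (there are 4 lines, with slopes 0, 1, ..., 3). Only the lines that attain the minimum somewhere contribute to roots; other lines are dominated. Here the surviving (envelope) indices are i = 3, i = 2, i = 1, i = 0.
Intersections between consecutive envelope lines give the roots: for adjacent envelope indices i < j the intersection is x = (a_i − a_j) / (j − i). Reading off the sorted break points: {-6, -2, 7}.
Verification: at each break x_0, at least two indices attain the minimum of min_i(a_i + i · x_0).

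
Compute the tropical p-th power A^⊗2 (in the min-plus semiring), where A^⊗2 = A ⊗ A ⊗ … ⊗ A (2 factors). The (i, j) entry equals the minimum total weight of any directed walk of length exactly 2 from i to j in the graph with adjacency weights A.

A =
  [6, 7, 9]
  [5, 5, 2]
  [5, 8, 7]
A^⊗2 =
  [12, 12, 9]
  [7, 10, 7]
  [11, 12, 10]

Each entry (A^⊗2)_ij equals the minimum over all length-2 walks i = v_0 → v_1 → … → v_2 = j of Σ_t A[v_t][v_{t+1}]. For example, for (i, j) = (0, 2) we minimise over 3 possible intermediate vertex sequences; the minimum is 9, attained along the walk 0 → 1 → 2.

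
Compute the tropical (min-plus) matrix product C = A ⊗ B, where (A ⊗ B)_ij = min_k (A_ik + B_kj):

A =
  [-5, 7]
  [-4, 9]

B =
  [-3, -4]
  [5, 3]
A ⊗ B =
  [-8, -9]
  [-7, -8]

Apply the min-plus product entry-by-entry:
  C[0][0] = min over k of (A[0][0] + B[0][0] = -5 + -3 = -8, A[0][1] + B[1][0] = 7 + 5 = 12) = -8 (attained at k = 0)
  C[0][1] = min over k of (A[0][0] + B[0][1] = -5 + -4 = -9, A[0][1] + B[1][1] = 7 + 3 = 10) = -9 (attained at k = 0)
  C[1][0] = min over k of (A[1][0] + B[0][0] = -4 + -3 = -7, A[1][1] + B[1][0] = 9 + 5 = 14) = -7 (attained at k = 0)
  C[1][1] = min over k of (A[1][0] + B[0][1] = -4 + -4 = -8, A[1][1] + B[1][1] = 9 + 3 = 12) = -8 (attained at k = 0)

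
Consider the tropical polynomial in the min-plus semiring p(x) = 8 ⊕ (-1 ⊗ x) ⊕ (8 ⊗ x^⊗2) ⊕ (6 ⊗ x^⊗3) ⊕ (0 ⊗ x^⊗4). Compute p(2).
p(2) = 1

A tropical monomial a ⊗ x^⊗i evaluates to a + i · x. Evaluating each term at x = 2:
  Term 0 contributes 8 + 0 · 2 = 8
  Term 1 contributes -1 + 1 · 2 = 1
  Term 2 contributes 8 + 2 · 2 = 12
  Term 3 contributes 6 + 3 · 2 = 12
  Term 4 contributes 0 + 4 · 2 = 8
p(2) = ⊕ of these = min[8, 1, 12, 12, 8] = 1.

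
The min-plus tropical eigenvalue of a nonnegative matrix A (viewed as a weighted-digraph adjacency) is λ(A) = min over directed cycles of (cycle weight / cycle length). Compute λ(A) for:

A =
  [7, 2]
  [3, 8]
λ(A) = 5/2

Enumerate directed cycles and compute their means (weight / length). Sample:
  cycle 0 → 0: weight = 7, length = 1, mean = 7/1 ≈ 7.000
  cycle 1 → 1: weight = 8, length = 1, mean = 8/1 ≈ 8.000
  cycle 0 → 1 → 0: weight = 5, length = 2, mean = 5/2 ≈ 2.500
  cycle 1 → 0 → 1: weight = 5, length = 2, mean = 5/2 ≈ 2.500
Minimum mean = 2.500, attained e.g. along the cycle 0 → 1 → 0 with weight 5 and length 2. So λ(A) = 5/2 = 5/2.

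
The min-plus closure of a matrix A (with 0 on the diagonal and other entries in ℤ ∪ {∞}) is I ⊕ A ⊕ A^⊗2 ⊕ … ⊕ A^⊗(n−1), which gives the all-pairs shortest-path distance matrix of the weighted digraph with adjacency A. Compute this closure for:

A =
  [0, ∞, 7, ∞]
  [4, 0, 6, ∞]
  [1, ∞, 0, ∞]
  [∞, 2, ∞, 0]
Closure =
  [0, ∞, 7, ∞]
  [4, 0, 6, ∞]
  [1, ∞, 0, ∞]
  [6, 2, 8, 0]

This is the Floyd-Warshall all-pairs shortest-path computation. For each intermediate vertex k = 0, 1, …, 3, update dist[i][j] ← min(dist[i][j], dist[i][k] + dist[k][j]). The final matrix gives, for each (i, j), the minimum total weight of any directed path from i to j (possibly empty when i = j).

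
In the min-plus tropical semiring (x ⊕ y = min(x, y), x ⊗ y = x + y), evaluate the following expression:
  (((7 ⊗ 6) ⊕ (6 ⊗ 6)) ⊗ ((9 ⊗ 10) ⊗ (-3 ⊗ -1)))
(((7 ⊗ 6) ⊕ (6 ⊗ 6)) ⊗ ((9 ⊗ 10) ⊗ (-3 ⊗ -1))) = 27

Expand innermost to outermost. Recall ⊕ takes the minimum of its arguments and ⊗ takes their sum. Working out the expression (((7 ⊗ 6) ⊕ (6 ⊗ 6)) ⊗ ((9 ⊗ 10) ⊗ (-3 ⊗ -1))) gives 27.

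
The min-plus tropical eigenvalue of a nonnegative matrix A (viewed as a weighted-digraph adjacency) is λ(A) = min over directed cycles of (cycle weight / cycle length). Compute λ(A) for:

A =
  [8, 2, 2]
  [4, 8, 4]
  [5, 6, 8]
λ(A) = 3

Enumerate directed cycles and compute their means (weight / length). Sample:
  cycle 0 → 0: weight = 8, length = 1, mean = 8/1 ≈ 8.000
  cycle 1 → 1: weight = 8, length = 1, mean = 8/1 ≈ 8.000
  cycle 2 → 2: weight = 8, length = 1, mean = 8/1 ≈ 8.000
  cycle 0 → 1 → 0: weight = 6, length = 2, mean = 6/2 ≈ 3.000
  cycle 0 → 2 → 0: weight = 7, length = 2, mean = 7/2 ≈ 3.500
  cycle 1 → 0 → 1: weight = 6, length = 2, mean = 6/2 ≈ 3.000
Minimum mean = 3.000, attained e.g. along the cycle 0 → 1 → 0 with weight 6 and length 2. So λ(A) = 6/2 = 3.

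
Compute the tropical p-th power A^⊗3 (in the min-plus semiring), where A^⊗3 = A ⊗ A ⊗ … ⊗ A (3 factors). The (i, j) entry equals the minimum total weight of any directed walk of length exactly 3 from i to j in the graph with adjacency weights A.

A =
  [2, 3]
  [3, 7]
A^⊗3 =
  [6, 7]
  [7, 8]

Each entry (A^⊗3)_ij equals the minimum over all length-3 walks i = v_0 → v_1 → … → v_3 = j of Σ_t A[v_t][v_{t+1}]. For example, for (i, j) = (0, 1) we minimise over 4 possible intermediate vertex sequences; the minimum is 7, attained along the walk 0 → 0 → 0 → 1.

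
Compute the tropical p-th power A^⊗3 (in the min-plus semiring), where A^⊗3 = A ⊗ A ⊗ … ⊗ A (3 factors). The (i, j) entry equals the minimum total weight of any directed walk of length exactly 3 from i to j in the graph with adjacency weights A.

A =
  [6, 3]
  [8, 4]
A^⊗3 =
  [15, 11]
  [16, 12]

Each entry (A^⊗3)_ij equals the minimum over all length-3 walks i = v_0 → v_1 → … → v_3 = j of Σ_t A[v_t][v_{t+1}]. For example, for (i, j) = (0, 1) we minimise over 4 possible intermediate vertex sequences; the minimum is 11, attained along the walk 0 → 1 → 1 → 1.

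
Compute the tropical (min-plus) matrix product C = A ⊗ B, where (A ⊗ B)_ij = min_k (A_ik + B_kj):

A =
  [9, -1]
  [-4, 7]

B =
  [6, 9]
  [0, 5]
A ⊗ B =
  [-1, 4]
  [2, 5]

Apply the min-plus product entry-by-entry:
  C[0][0] = min over k of (A[0][0] + B[0][0] = 9 + 6 = 15, A[0][1] + B[1][0] = -1 + 0 = -1) = -1 (attained at k = 1)
  C[0][1] = min over k of (A[0][0] + B[0][1] = 9 + 9 = 18, A[0][1] + B[1][1] = -1 + 5 = 4) = 4 (attained at k = 1)
  C[1][0] = min over k of (A[1][0] + B[0][0] = -4 + 6 = 2, A[1][1] + B[1][0] = 7 + 0 = 7) = 2 (attained at k = 0)
  C[1][1] = min over k of (A[1][0] + B[0][1] = -4 + 9 = 5, A[1][1] + B[1][1] = 7 + 5 = 12) = 5 (attained at k = 0)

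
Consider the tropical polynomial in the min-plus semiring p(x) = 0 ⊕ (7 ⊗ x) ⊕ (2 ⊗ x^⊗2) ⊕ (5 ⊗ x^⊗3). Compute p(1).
p(1) = 0

A tropical monomial a ⊗ x^⊗i evaluates to a + i · x. Evaluating each term at x = 1:
  Term 0 contributes 0 + 0 · 1 = 0
  Term 1 contributes 7 + 1 · 1 = 8
  Term 2 contributes 2 + 2 · 1 = 4
  Term 3 contributes 5 + 3 · 1 = 8
p(1) = ⊕ of these = min[0, 8, 4, 8] = 0.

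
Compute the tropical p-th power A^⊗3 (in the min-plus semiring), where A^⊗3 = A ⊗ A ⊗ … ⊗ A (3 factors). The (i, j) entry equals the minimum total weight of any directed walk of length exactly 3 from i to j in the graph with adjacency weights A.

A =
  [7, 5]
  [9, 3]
A^⊗3 =
  [17, 11]
  [15, 9]

Each entry (A^⊗3)_ij equals the minimum over all length-3 walks i = v_0 → v_1 → … → v_3 = j of Σ_t A[v_t][v_{t+1}]. For example, for (i, j) = (0, 1) we minimise over 4 possible intermediate vertex sequences; the minimum is 11, attained along the walk 0 → 1 → 1 → 1.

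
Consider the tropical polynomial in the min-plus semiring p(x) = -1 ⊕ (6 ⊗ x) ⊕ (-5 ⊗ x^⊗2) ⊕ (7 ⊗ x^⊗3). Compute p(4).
p(4) = -1

A tropical monomial a ⊗ x^⊗i evaluates to a + i · x. Evaluating each term at x = 4:
  Term 0 contributes -1 + 0 · 4 = -1
  Term 1 contributes 6 + 1 · 4 = 10
  Term 2 contributes -5 + 2 · 4 = 3
  Term 3 contributes 7 + 3 · 4 = 19
p(4) = ⊕ of these = min[-1, 10, 3, 19] = -1.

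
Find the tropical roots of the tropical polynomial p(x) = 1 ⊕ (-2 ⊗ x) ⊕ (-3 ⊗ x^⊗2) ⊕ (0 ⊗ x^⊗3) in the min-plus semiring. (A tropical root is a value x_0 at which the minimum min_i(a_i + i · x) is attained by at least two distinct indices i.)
Roots: {-3, 1, 3}

Each tropical root is a break point of the lower envelope of the lines y = a_i + i · x (there are 4 lines, with slopes 0, 1, ..., 3). Only the lines that attain the minimum somewhere contribute to roots; other lines are dominated. Here the surviving (envelope) indices are i = 3, i = 2, i = 1, i = 0.
Intersections between consecutive envelope lines give the roots: for adjacent envelope indices i < j the intersection is x = (a_i − a_j) / (j − i). Reading off the sorted break points: {-3, 1, 3}.
Verification: at each break x_0, at least two indices attain the minimum of min_i(a_i + i · x_0).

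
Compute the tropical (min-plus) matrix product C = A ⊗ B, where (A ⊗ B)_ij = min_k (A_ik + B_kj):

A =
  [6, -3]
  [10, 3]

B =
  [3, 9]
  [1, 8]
A ⊗ B =
  [-2, 5]
  [4, 11]

Apply the min-plus product entry-by-entry:
  C[0][0] = min over k of (A[0][0] + B[0][0] = 6 + 3 = 9, A[0][1] + B[1][0] = -3 + 1 = -2) = -2 (attained at k = 1)
  C[0][1] = min over k of (A[0][0] + B[0][1] = 6 + 9 = 15, A[0][1] + B[1][1] = -3 + 8 = 5) = 5 (attained at k = 1)
  C[1][0] = min over k of (A[1][0] + B[0][0] = 10 + 3 = 13, A[1][1] + B[1][0] = 3 + 1 = 4) = 4 (attained at k = 1)
  C[1][1] = min over k of (A[1][0] + B[0][1] = 10 + 9 = 19, A[1][1] + B[1][1] = 3 + 8 = 11) = 11 (attained at k = 1)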